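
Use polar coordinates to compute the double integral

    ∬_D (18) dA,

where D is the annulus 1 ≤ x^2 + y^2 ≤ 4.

The region D is 1 ≤ r ≤ 2, 0 ≤ θ ≤ 2π in polar coordinates, where x = r cos(θ), y = r sin(θ), and dA = r dr dθ.

Under the substitution, the integrand becomes 18, so

    ∬_D (18) dA = ∫_{0}^{2π} ∫_{1}^{2} (18) · r dr dθ.

Inner integral (in r): ∫_{1}^{2} (18) · r dr = 27.

Outer integral (in θ): ∫_{0}^{2π} (27) dθ = 54π.

Therefore ∬_D (18) dA = 54π.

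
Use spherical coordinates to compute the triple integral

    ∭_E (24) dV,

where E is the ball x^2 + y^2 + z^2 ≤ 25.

In spherical coordinates, x = ρ sin(φ) cos(θ), y = ρ sin(φ) sin(θ), z = ρ cos(φ), and dV = ρ^2 sin(φ) dρ dφ dθ.

The integrand becomes 24, so

    ∭_E (24) dV = ∫_{0}^{2π} ∫_{0}^{π} ∫_{0}^{5} (24) · ρ^2 sin(φ) dρ dφ dθ.

Inner (ρ): 1000sin(φ).
Middle (φ): 2000.
Outer (θ): 4000π.

Therefore the triple integral equals 4000π.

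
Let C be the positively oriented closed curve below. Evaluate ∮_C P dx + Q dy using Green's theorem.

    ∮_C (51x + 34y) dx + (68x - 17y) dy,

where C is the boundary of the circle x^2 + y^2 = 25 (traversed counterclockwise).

Green's theorem converts the closed line integral into a double integral over the enclosed region D:

    ∮_C P dx + Q dy = ∬_D (∂Q/∂x - ∂P/∂y) dA.

Here P = 51x + 34y, Q = 68x - 17y, so

    ∂Q/∂x = 68,    ∂P/∂y = 34,
    ∂Q/∂x - ∂P/∂y = 34.

D is the region x^2 + y^2 ≤ 25. Evaluating the double integral:

In polar coordinates (x = r cos θ, y = r sin θ, dA = r dr dθ) the integrand becomes 34, so

    ∬_D (34) dA = ∫_0^{2π} ∫_0^{5} (34) · r dr dθ.

Inner (r from 0 to 5): 425.
Outer (θ from 0 to 2π): 850π.

Therefore ∮_C P dx + Q dy = 850π.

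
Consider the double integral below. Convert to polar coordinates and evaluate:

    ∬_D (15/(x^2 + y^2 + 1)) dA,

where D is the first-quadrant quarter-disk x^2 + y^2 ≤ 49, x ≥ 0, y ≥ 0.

The region D is 0 ≤ r ≤ 7, 0 ≤ θ ≤ π/2 in polar coordinates, where x = r cos(θ), y = r sin(θ), and dA = r dr dθ.

Under the substitution, the integrand becomes 15/(r^2 + 1), so

    ∬_D (15/(x^2 + y^2 + 1)) dA = ∫_{0}^{π/2} ∫_{0}^{7} (15/(r^2 + 1)) · r dr dθ.

Inner integral (in r): ∫_{0}^{7} (15/(r^2 + 1)) · r dr = 15log(50)/2.

Outer integral (in θ): ∫_{0}^{π/2} (15log(50)/2) dθ = 15π log(50)/4.

Therefore ∬_D (15/(x^2 + y^2 + 1)) dA = 15π log(50)/4.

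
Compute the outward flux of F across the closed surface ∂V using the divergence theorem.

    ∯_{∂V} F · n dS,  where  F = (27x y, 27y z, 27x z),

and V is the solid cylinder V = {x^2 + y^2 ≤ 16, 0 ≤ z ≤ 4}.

By the divergence theorem,

    ∯_{∂V} F · n dS = ∭_V (∇ · F) dV.

Compute the divergence:
    ∇ · F = ∂F_x/∂x + ∂F_y/∂y + ∂F_z/∂z = 27y + 27z + 27x = 27x + 27y + 27z.

In cylindrical coordinates, x = r cos(θ), y = r sin(θ), z = z, dV = r dr dθ dz, with 0 ≤ r ≤ 4, 0 ≤ θ ≤ 2π, 0 ≤ z ≤ 4.

The integrand, after substitution and multiplying by the volume element, becomes (27sqrt(2)r sin(θ + π/4) + 27z) · r, so

    ∭_V (∇·F) dV = ∫_0^{2π} ∫_0^{4} ∫_0^{4} (27sqrt(2)r sin(θ + π/4) + 27z) · r dz dr dθ.

Inner (z from 0 to 4): 108r (sqrt(2)r sin(θ + π/4) + 2).
Middle (r from 0 to 4): 2304sqrt(2)sin(θ + π/4) + 1728.
Outer (θ from 0 to 2π): 3456π.

Therefore ∯_{∂V} F · n dS = 3456π.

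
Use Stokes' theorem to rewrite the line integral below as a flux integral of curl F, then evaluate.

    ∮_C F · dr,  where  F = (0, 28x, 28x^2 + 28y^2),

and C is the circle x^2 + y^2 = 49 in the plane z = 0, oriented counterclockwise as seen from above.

Let S be the flat disk x^2 + y^2 ≤ 49 in the plane z = 0, with upward unit normal n̂ = ẑ. By Stokes' theorem,

    ∮_C F · dr = ∬_S (∇ × F) · n̂ dS = ∬_D (curl F)_z dA,

where D is the disk x^2 + y^2 ≤ 49.

Compute the curl of F = (0, 28x, 28x^2 + 28y^2):
    (∇ × F)_x = ∂F_z/∂y - ∂F_y/∂z = 56y,
    (∇ × F)_y = ∂F_x/∂z - ∂F_z/∂x = -56x,
    (∇ × F)_z = ∂F_y/∂x - ∂F_x/∂y = 28.

On z = 0, (curl F)_z = 28.

Convert to polar (x = r cos θ, y = r sin θ, dA = r dr dθ); the integrand becomes 28, so

    ∬_D (curl F)_z dA = ∫_0^{2π} ∫_0^{7} (28) · r dr dθ.

Inner (r from 0 to 7): 686.
Outer (θ from 0 to 2π): 1372π.

Therefore ∮_C F · dr = 1372π.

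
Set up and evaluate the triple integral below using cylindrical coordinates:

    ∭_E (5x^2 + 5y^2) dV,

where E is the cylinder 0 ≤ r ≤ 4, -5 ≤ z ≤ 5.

In cylindrical coordinates, x = r cos(θ), y = r sin(θ), z = z, and dV = r dr dθ dz.

The integrand becomes 5r^2, so

    ∭_E (5x^2 + 5y^2) dV = ∫_{0}^{2π} ∫_{0}^{4} ∫_{-5}^{5} (5r^2) · r dz dr dθ.

Inner (z): 50r^3.
Middle (r from 0 to 4): 3200.
Outer (θ): 6400π.

Therefore the triple integral equals 6400π.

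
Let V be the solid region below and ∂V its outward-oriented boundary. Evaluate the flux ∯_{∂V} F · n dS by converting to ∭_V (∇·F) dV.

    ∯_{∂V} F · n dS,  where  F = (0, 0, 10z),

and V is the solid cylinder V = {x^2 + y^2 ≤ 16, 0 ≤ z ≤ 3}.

By the divergence theorem,

    ∯_{∂V} F · n dS = ∭_V (∇ · F) dV.

Compute the divergence:
    ∇ · F = ∂F_x/∂x + ∂F_y/∂y + ∂F_z/∂z = 0 + 0 + 10 = 10.

In cylindrical coordinates, x = r cos(θ), y = r sin(θ), z = z, dV = r dr dθ dz, with 0 ≤ r ≤ 4, 0 ≤ θ ≤ 2π, 0 ≤ z ≤ 3.

The integrand, after substitution and multiplying by the volume element, becomes (10) · r, so

    ∭_V (∇·F) dV = ∫_0^{2π} ∫_0^{4} ∫_0^{3} (10) · r dz dr dθ.

Inner (z from 0 to 3): 30r.
Middle (r from 0 to 4): 240.
Outer (θ from 0 to 2π): 480π.

Therefore ∯_{∂V} F · n dS = 480π.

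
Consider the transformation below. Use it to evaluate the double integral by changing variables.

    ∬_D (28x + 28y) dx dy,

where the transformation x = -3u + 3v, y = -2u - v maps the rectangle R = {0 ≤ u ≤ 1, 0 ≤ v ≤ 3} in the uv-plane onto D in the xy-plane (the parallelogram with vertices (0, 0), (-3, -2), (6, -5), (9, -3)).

Compute the Jacobian determinant of (x, y) with respect to (u, v):

    ∂(x,y)/∂(u,v) = | -3  3 | = (-3)(-1) - (3)(-2) = 9.
                   | -2  -1 |

Its absolute value is |J| = 9 (the area scaling factor).

Substituting x = -3u + 3v, y = -2u - v into the integrand,

    28x + 28y → -140u + 56v,

so the integral becomes

    ∬_R (-140u + 56v) · |J| du dv = ∫_0^1 ∫_0^3 (-1260u + 504v) dv du.

Inner (v): 2268 - 3780u.
Outer (u): 378.

Therefore ∬_D (28x + 28y) dx dy = 378.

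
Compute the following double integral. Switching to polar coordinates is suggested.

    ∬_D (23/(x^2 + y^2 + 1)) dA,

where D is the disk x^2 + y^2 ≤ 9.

The region D is 0 ≤ r ≤ 3, 0 ≤ θ ≤ 2π in polar coordinates, where x = r cos(θ), y = r sin(θ), and dA = r dr dθ.

Under the substitution, the integrand becomes 23/(r^2 + 1), so

    ∬_D (23/(x^2 + y^2 + 1)) dA = ∫_{0}^{2π} ∫_{0}^{3} (23/(r^2 + 1)) · r dr dθ.

Inner integral (in r): ∫_{0}^{3} (23/(r^2 + 1)) · r dr = 23log(10)/2.

Outer integral (in θ): ∫_{0}^{2π} (23log(10)/2) dθ = 23π log(10).

Therefore ∬_D (23/(x^2 + y^2 + 1)) dA = 23π log(10).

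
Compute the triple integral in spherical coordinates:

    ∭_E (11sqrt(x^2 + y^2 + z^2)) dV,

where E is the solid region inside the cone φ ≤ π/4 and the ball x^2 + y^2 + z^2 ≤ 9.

In spherical coordinates, x = ρ sin(φ) cos(θ), y = ρ sin(φ) sin(θ), z = ρ cos(φ), and dV = ρ^2 sin(φ) dρ dφ dθ.

The integrand becomes 11ρ, so

    ∭_E (11sqrt(x^2 + y^2 + z^2)) dV = ∫_{0}^{2π} ∫_{0}^{π/4} ∫_{0}^{3} (11ρ) · ρ^2 sin(φ) dρ dφ dθ.

Inner (ρ): 891sin(φ)/4.
Middle (φ): 891/4 - 891sqrt(2)/8.
Outer (θ): 891π (2 - sqrt(2))/4.

Therefore the triple integral equals 891π (2 - sqrt(2))/4.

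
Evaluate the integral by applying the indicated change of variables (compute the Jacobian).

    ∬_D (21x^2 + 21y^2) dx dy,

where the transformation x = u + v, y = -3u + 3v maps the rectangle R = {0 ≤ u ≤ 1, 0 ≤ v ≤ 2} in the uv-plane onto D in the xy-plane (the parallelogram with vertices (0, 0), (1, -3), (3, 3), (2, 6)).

Compute the Jacobian determinant of (x, y) with respect to (u, v):

    ∂(x,y)/∂(u,v) = | 1  1 | = (1)(3) - (1)(-3) = 6.
                   | -3  3 |

Its absolute value is |J| = 6 (the area scaling factor).

Substituting x = u + v, y = -3u + 3v into the integrand,

    21x^2 + 21y^2 → 210u^2 - 336u v + 210v^2,

so the integral becomes

    ∬_R (210u^2 - 336u v + 210v^2) · |J| du dv = ∫_0^1 ∫_0^2 (1260u^2 - 2016u v + 1260v^2) dv du.

Inner (v): 2520u^2 - 4032u + 3360.
Outer (u): 2184.

Therefore ∬_D (21x^2 + 21y^2) dx dy = 2184.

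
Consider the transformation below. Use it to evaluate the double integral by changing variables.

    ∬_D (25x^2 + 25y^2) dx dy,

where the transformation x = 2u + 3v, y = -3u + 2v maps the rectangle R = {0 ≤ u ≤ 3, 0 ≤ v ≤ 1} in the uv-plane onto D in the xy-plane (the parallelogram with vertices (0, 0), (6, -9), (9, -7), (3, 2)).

Compute the Jacobian determinant of (x, y) with respect to (u, v):

    ∂(x,y)/∂(u,v) = | 2  3 | = (2)(2) - (3)(-3) = 13.
                   | -3  2 |

Its absolute value is |J| = 13 (the area scaling factor).

Substituting x = 2u + 3v, y = -3u + 2v into the integrand,

    25x^2 + 25y^2 → 325u^2 + 325v^2,

so the integral becomes

    ∬_R (325u^2 + 325v^2) · |J| du dv = ∫_0^3 ∫_0^1 (4225u^2 + 4225v^2) dv du.

Inner (v): 4225u^2 + 4225/3.
Outer (u): 42250.

Therefore ∬_D (25x^2 + 25y^2) dx dy = 42250.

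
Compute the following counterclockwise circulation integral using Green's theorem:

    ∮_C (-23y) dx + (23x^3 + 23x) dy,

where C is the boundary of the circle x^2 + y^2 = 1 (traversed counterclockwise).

Green's theorem converts the closed line integral into a double integral over the enclosed region D:

    ∮_C P dx + Q dy = ∬_D (∂Q/∂x - ∂P/∂y) dA.

Here P = -23y, Q = 23x^3 + 23x, so

    ∂Q/∂x = 69x^2 + 23,    ∂P/∂y = -23,
    ∂Q/∂x - ∂P/∂y = 69x^2 + 46.

D is the region x^2 + y^2 ≤ 1. Evaluating the double integral:

In polar coordinates (x = r cos θ, y = r sin θ, dA = r dr dθ) the integrand becomes 69r^2cos(θ)^2 + 46, so

    ∬_D (69x^2 + 46) dA = ∫_0^{2π} ∫_0^{1} (69r^2cos(θ)^2 + 46) · r dr dθ.

Inner (r from 0 to 1): 69cos(θ)^2/4 + 23.
Outer (θ from 0 to 2π): 253π/4.

Therefore ∮_C P dx + Q dy = 253π/4.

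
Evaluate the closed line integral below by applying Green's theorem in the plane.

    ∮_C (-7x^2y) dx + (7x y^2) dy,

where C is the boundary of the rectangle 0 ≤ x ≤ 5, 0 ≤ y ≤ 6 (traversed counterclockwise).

Green's theorem converts the closed line integral into a double integral over the enclosed region D:

    ∮_C P dx + Q dy = ∬_D (∂Q/∂x - ∂P/∂y) dA.

Here P = -7x^2y, Q = 7x y^2, so

    ∂Q/∂x = 7y^2,    ∂P/∂y = -7x^2,
    ∂Q/∂x - ∂P/∂y = 7x^2 + 7y^2.

D is the region 0 ≤ x ≤ 5, 0 ≤ y ≤ 6. Evaluating the double integral:

    ∬_D (7x^2 + 7y^2) dA = ∫_0^{5} ∫_0^{6} (7x^2 + 7y^2) dy dx.

Inner (y from 0 to 6): 42x^2 + 504.
Outer (x from 0 to 5): 4270.

Therefore ∮_C P dx + Q dy = 4270.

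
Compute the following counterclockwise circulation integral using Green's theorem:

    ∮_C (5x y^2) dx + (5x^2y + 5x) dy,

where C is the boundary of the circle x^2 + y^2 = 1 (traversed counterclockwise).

Green's theorem converts the closed line integral into a double integral over the enclosed region D:

    ∮_C P dx + Q dy = ∬_D (∂Q/∂x - ∂P/∂y) dA.

Here P = 5x y^2, Q = 5x^2y + 5x, so

    ∂Q/∂x = 10x y + 5,    ∂P/∂y = 10x y,
    ∂Q/∂x - ∂P/∂y = 5.

D is the region x^2 + y^2 ≤ 1. Evaluating the double integral:

In polar coordinates (x = r cos θ, y = r sin θ, dA = r dr dθ) the integrand becomes 5, so

    ∬_D (5) dA = ∫_0^{2π} ∫_0^{1} (5) · r dr dθ.

Inner (r from 0 to 1): 5/2.
Outer (θ from 0 to 2π): 5π.

Therefore ∮_C P dx + Q dy = 5π.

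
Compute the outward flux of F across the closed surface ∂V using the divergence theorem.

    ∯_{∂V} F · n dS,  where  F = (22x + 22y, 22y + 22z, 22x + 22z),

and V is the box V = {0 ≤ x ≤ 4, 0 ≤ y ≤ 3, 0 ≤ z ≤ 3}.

By the divergence theorem,

    ∯_{∂V} F · n dS = ∭_V (∇ · F) dV.

Compute the divergence:
    ∇ · F = ∂F_x/∂x + ∂F_y/∂y + ∂F_z/∂z = 22 + 22 + 22 = 66.

V is a rectangular box, so dV = dx dy dz with 0 ≤ x ≤ 4, 0 ≤ y ≤ 3, 0 ≤ z ≤ 3.

Integrate (66) over V as an iterated integral:

    ∭_V (∇·F) dV = ∫_0^{4} ∫_0^{3} ∫_0^{3} (66) dz dy dx.

Inner (z from 0 to 3): 198.
Middle (y from 0 to 3): 594.
Outer (x from 0 to 4): 2376.

Therefore ∯_{∂V} F · n dS = 2376.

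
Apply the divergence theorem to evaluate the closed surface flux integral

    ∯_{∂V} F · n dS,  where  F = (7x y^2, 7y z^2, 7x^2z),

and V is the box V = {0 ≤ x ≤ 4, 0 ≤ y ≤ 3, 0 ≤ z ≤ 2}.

By the divergence theorem,

    ∯_{∂V} F · n dS = ∭_V (∇ · F) dV.

Compute the divergence:
    ∇ · F = ∂F_x/∂x + ∂F_y/∂y + ∂F_z/∂z = 7y^2 + 7z^2 + 7x^2 = 7x^2 + 7y^2 + 7z^2.

V is a rectangular box, so dV = dx dy dz with 0 ≤ x ≤ 4, 0 ≤ y ≤ 3, 0 ≤ z ≤ 2.

Integrate (7x^2 + 7y^2 + 7z^2) over V as an iterated integral:

    ∭_V (∇·F) dV = ∫_0^{4} ∫_0^{3} ∫_0^{2} (7x^2 + 7y^2 + 7z^2) dz dy dx.

Inner (z from 0 to 2): 14x^2 + 14y^2 + 56/3.
Middle (y from 0 to 3): 42x^2 + 182.
Outer (x from 0 to 4): 1624.

Therefore ∯_{∂V} F · n dS = 1624.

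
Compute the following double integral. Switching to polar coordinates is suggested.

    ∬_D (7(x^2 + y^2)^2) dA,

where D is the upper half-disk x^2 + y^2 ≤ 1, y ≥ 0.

The region D is 0 ≤ r ≤ 1, 0 ≤ θ ≤ π in polar coordinates, where x = r cos(θ), y = r sin(θ), and dA = r dr dθ.

Under the substitution, the integrand becomes 7r^4, so

    ∬_D (7(x^2 + y^2)^2) dA = ∫_{0}^{π} ∫_{0}^{1} (7r^4) · r dr dθ.

Inner integral (in r): ∫_{0}^{1} (7r^4) · r dr = 7/6.

Outer integral (in θ): ∫_{0}^{π} (7/6) dθ = 7π/6.

Therefore ∬_D (7(x^2 + y^2)^2) dA = 7π/6.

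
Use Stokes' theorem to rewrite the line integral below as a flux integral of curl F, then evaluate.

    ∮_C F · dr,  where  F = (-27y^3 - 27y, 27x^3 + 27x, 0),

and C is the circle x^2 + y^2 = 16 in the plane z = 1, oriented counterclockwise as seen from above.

Let S be the flat disk x^2 + y^2 ≤ 16 in the plane z = 1, with upward unit normal n̂ = ẑ. By Stokes' theorem,

    ∮_C F · dr = ∬_S (∇ × F) · n̂ dS = ∬_D (curl F)_z dA,

where D is the disk x^2 + y^2 ≤ 16.

Compute the curl of F = (-27y^3 - 27y, 27x^3 + 27x, 0):
    (∇ × F)_x = ∂F_z/∂y - ∂F_y/∂z = 0,
    (∇ × F)_y = ∂F_x/∂z - ∂F_z/∂x = 0,
    (∇ × F)_z = ∂F_y/∂x - ∂F_x/∂y = 81x^2 + 81y^2 + 54.

On z = 1, (curl F)_z = 81x^2 + 81y^2 + 54.

Convert to polar (x = r cos θ, y = r sin θ, dA = r dr dθ); the integrand becomes 81r^2 + 54, so

    ∬_D (curl F)_z dA = ∫_0^{2π} ∫_0^{4} (81r^2 + 54) · r dr dθ.

Inner (r from 0 to 4): 5616.
Outer (θ from 0 to 2π): 11232π.

Therefore ∮_C F · dr = 11232π.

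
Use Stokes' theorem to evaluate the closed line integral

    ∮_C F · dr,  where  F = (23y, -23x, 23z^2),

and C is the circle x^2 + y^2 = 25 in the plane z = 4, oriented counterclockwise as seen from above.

Let S be the flat disk x^2 + y^2 ≤ 25 in the plane z = 4, with upward unit normal n̂ = ẑ. By Stokes' theorem,

    ∮_C F · dr = ∬_S (∇ × F) · n̂ dS = ∬_D (curl F)_z dA,

where D is the disk x^2 + y^2 ≤ 25.

Compute the curl of F = (23y, -23x, 23z^2):
    (∇ × F)_x = ∂F_z/∂y - ∂F_y/∂z = 0,
    (∇ × F)_y = ∂F_x/∂z - ∂F_z/∂x = 0,
    (∇ × F)_z = ∂F_y/∂x - ∂F_x/∂y = -46.

On z = 4, (curl F)_z = -46.

Convert to polar (x = r cos θ, y = r sin θ, dA = r dr dθ); the integrand becomes -46, so

    ∬_D (curl F)_z dA = ∫_0^{2π} ∫_0^{5} (-46) · r dr dθ.

Inner (r from 0 to 5): -575.
Outer (θ from 0 to 2π): -1150π.

Therefore ∮_C F · dr = -1150π.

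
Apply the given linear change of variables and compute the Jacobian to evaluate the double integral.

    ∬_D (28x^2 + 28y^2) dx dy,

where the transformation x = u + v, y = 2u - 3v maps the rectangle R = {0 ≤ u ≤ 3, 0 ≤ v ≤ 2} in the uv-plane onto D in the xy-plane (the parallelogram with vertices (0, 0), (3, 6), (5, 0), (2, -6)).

Compute the Jacobian determinant of (x, y) with respect to (u, v):

    ∂(x,y)/∂(u,v) = | 1  1 | = (1)(-3) - (1)(2) = -5.
                   | 2  -3 |

Its absolute value is |J| = 5 (the area scaling factor).

Substituting x = u + v, y = 2u - 3v into the integrand,

    28x^2 + 28y^2 → 140u^2 - 280u v + 280v^2,

so the integral becomes

    ∬_R (140u^2 - 280u v + 280v^2) · |J| du dv = ∫_0^3 ∫_0^2 (700u^2 - 1400u v + 1400v^2) dv du.

Inner (v): 1400u^2 - 2800u + 11200/3.
Outer (u): 11200.

Therefore ∬_D (28x^2 + 28y^2) dx dy = 11200.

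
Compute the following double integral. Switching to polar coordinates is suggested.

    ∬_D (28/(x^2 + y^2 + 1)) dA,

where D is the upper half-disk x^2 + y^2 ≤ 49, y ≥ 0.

The region D is 0 ≤ r ≤ 7, 0 ≤ θ ≤ π in polar coordinates, where x = r cos(θ), y = r sin(θ), and dA = r dr dθ.

Under the substitution, the integrand becomes 28/(r^2 + 1), so

    ∬_D (28/(x^2 + y^2 + 1)) dA = ∫_{0}^{π} ∫_{0}^{7} (28/(r^2 + 1)) · r dr dθ.

Inner integral (in r): ∫_{0}^{7} (28/(r^2 + 1)) · r dr = log(610351562500000000000000).

Outer integral (in θ): ∫_{0}^{π} (log(610351562500000000000000)) dθ = log(610351562500000000000000^π).

Therefore ∬_D (28/(x^2 + y^2 + 1)) dA = log(610351562500000000000000^π).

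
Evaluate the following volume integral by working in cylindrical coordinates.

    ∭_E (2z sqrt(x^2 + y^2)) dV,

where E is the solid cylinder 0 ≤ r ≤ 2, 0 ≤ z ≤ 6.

In cylindrical coordinates, x = r cos(θ), y = r sin(θ), z = z, and dV = r dr dθ dz.

The integrand becomes 2r z, so

    ∭_E (2z sqrt(x^2 + y^2)) dV = ∫_{0}^{2π} ∫_{0}^{2} ∫_{0}^{6} (2r z) · r dz dr dθ.

Inner (z): 36r^2.
Middle (r from 0 to 2): 96.
Outer (θ): 192π.

Therefore the triple integral equals 192π.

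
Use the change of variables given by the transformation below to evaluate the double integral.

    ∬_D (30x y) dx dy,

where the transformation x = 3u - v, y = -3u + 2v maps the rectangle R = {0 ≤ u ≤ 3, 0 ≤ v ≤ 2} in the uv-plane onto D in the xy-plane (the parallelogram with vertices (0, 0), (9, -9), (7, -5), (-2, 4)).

Compute the Jacobian determinant of (x, y) with respect to (u, v):

    ∂(x,y)/∂(u,v) = | 3  -1 | = (3)(2) - (-1)(-3) = 3.
                   | -3  2 |

Its absolute value is |J| = 3 (the area scaling factor).

Substituting x = 3u - v, y = -3u + 2v into the integrand,

    30x y → -270u^2 + 270u v - 60v^2,

so the integral becomes

    ∬_R (-270u^2 + 270u v - 60v^2) · |J| du dv = ∫_0^3 ∫_0^2 (-810u^2 + 810u v - 180v^2) dv du.

Inner (v): -1620u^2 + 1620u - 480.
Outer (u): -8730.

Therefore ∬_D (30x y) dx dy = -8730.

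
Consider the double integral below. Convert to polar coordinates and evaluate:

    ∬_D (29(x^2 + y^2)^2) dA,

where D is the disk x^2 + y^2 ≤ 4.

The region D is 0 ≤ r ≤ 2, 0 ≤ θ ≤ 2π in polar coordinates, where x = r cos(θ), y = r sin(θ), and dA = r dr dθ.

Under the substitution, the integrand becomes 29r^4, so

    ∬_D (29(x^2 + y^2)^2) dA = ∫_{0}^{2π} ∫_{0}^{2} (29r^4) · r dr dθ.

Inner integral (in r): ∫_{0}^{2} (29r^4) · r dr = 928/3.

Outer integral (in θ): ∫_{0}^{2π} (928/3) dθ = 1856π/3.

Therefore ∬_D (29(x^2 + y^2)^2) dA = 1856π/3.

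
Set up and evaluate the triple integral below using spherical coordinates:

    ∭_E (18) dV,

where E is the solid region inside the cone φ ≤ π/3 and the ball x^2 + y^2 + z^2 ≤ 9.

In spherical coordinates, x = ρ sin(φ) cos(θ), y = ρ sin(φ) sin(θ), z = ρ cos(φ), and dV = ρ^2 sin(φ) dρ dφ dθ.

The integrand becomes 18, so

    ∭_E (18) dV = ∫_{0}^{2π} ∫_{0}^{π/3} ∫_{0}^{3} (18) · ρ^2 sin(φ) dρ dφ dθ.

Inner (ρ): 162sin(φ).
Middle (φ): 81.
Outer (θ): 162π.

Therefore the triple integral equals 162π.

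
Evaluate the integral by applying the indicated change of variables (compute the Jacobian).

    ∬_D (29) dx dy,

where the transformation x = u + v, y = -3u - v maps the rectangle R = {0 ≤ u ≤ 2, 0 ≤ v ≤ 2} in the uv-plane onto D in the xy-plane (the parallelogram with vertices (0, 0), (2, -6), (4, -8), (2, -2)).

Compute the Jacobian determinant of (x, y) with respect to (u, v):

    ∂(x,y)/∂(u,v) = | 1  1 | = (1)(-1) - (1)(-3) = 2.
                   | -3  -1 |

Its absolute value is |J| = 2 (the area scaling factor).

Substituting x = u + v, y = -3u - v into the integrand,

    29 → 29,

so the integral becomes

    ∬_R (29) · |J| du dv = ∫_0^2 ∫_0^2 (58) dv du.

Inner (v): 116.
Outer (u): 232.

Therefore ∬_D (29) dx dy = 232.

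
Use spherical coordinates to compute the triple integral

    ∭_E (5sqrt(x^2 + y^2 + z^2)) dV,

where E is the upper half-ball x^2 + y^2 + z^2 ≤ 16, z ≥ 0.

In spherical coordinates, x = ρ sin(φ) cos(θ), y = ρ sin(φ) sin(θ), z = ρ cos(φ), and dV = ρ^2 sin(φ) dρ dφ dθ.

The integrand becomes 5ρ, so

    ∭_E (5sqrt(x^2 + y^2 + z^2)) dV = ∫_{0}^{2π} ∫_{0}^{π/2} ∫_{0}^{4} (5ρ) · ρ^2 sin(φ) dρ dφ dθ.

Inner (ρ): 320sin(φ).
Middle (φ): 320.
Outer (θ): 640π.

Therefore the triple integral equals 640π.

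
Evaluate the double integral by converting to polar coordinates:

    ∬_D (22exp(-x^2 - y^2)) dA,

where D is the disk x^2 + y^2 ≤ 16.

The region D is 0 ≤ r ≤ 4, 0 ≤ θ ≤ 2π in polar coordinates, where x = r cos(θ), y = r sin(θ), and dA = r dr dθ.

Under the substitution, the integrand becomes 22exp(-r^2), so

    ∬_D (22exp(-x^2 - y^2)) dA = ∫_{0}^{2π} ∫_{0}^{4} (22exp(-r^2)) · r dr dθ.

Inner integral (in r): ∫_{0}^{4} (22exp(-r^2)) · r dr = 11 - 11exp(-16).

Outer integral (in θ): ∫_{0}^{2π} (11 - 11exp(-16)) dθ = -22π exp(-16) + 22π.

Therefore ∬_D (22exp(-x^2 - y^2)) dA = -22π exp(-16) + 22π.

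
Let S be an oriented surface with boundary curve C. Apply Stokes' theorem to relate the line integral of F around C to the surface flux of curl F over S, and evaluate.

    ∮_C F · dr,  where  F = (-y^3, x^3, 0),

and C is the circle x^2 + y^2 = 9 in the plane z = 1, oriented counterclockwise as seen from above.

Let S be the flat disk x^2 + y^2 ≤ 9 in the plane z = 1, with upward unit normal n̂ = ẑ. By Stokes' theorem,

    ∮_C F · dr = ∬_S (∇ × F) · n̂ dS = ∬_D (curl F)_z dA,

where D is the disk x^2 + y^2 ≤ 9.

Compute the curl of F = (-y^3, x^3, 0):
    (∇ × F)_x = ∂F_z/∂y - ∂F_y/∂z = 0,
    (∇ × F)_y = ∂F_x/∂z - ∂F_z/∂x = 0,
    (∇ × F)_z = ∂F_y/∂x - ∂F_x/∂y = 3x^2 + 3y^2.

On z = 1, (curl F)_z = 3x^2 + 3y^2.

Convert to polar (x = r cos θ, y = r sin θ, dA = r dr dθ); the integrand becomes 3r^2, so

    ∬_D (curl F)_z dA = ∫_0^{2π} ∫_0^{3} (3r^2) · r dr dθ.

Inner (r from 0 to 3): 243/4.
Outer (θ from 0 to 2π): 243π/2.

Therefore ∮_C F · dr = 243π/2.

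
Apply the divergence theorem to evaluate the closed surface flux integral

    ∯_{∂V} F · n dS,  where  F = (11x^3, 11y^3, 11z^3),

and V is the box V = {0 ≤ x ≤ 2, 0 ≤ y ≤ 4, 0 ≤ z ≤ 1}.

By the divergence theorem,

    ∯_{∂V} F · n dS = ∭_V (∇ · F) dV.

Compute the divergence:
    ∇ · F = ∂F_x/∂x + ∂F_y/∂y + ∂F_z/∂z = 33x^2 + 33y^2 + 33z^2.

V is a rectangular box, so dV = dx dy dz with 0 ≤ x ≤ 2, 0 ≤ y ≤ 4, 0 ≤ z ≤ 1.

Integrate (33x^2 + 33y^2 + 33z^2) over V as an iterated integral:

    ∭_V (∇·F) dV = ∫_0^{2} ∫_0^{4} ∫_0^{1} (33x^2 + 33y^2 + 33z^2) dz dy dx.

Inner (z from 0 to 1): 33x^2 + 33y^2 + 11.
Middle (y from 0 to 4): 132x^2 + 748.
Outer (x from 0 to 2): 1848.

Therefore ∯_{∂V} F · n dS = 1848.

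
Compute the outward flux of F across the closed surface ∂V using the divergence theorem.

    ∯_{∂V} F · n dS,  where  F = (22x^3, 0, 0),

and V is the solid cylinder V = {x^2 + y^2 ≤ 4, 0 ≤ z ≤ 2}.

By the divergence theorem,

    ∯_{∂V} F · n dS = ∭_V (∇ · F) dV.

Compute the divergence:
    ∇ · F = ∂F_x/∂x + ∂F_y/∂y + ∂F_z/∂z = 66x^2 + 0 + 0 = 66x^2.

In cylindrical coordinates, x = r cos(θ), y = r sin(θ), z = z, dV = r dr dθ dz, with 0 ≤ r ≤ 2, 0 ≤ θ ≤ 2π, 0 ≤ z ≤ 2.

The integrand, after substitution and multiplying by the volume element, becomes (66r^2cos(θ)^2) · r, so

    ∭_V (∇·F) dV = ∫_0^{2π} ∫_0^{2} ∫_0^{2} (66r^2cos(θ)^2) · r dz dr dθ.

Inner (z from 0 to 2): 132r^3cos(θ)^2.
Middle (r from 0 to 2): 528cos(θ)^2.
Outer (θ from 0 to 2π): 528π.

Therefore ∯_{∂V} F · n dS = 528π.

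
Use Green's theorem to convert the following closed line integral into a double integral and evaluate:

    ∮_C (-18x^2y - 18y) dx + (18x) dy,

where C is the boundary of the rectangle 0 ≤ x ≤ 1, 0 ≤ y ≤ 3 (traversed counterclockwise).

Green's theorem converts the closed line integral into a double integral over the enclosed region D:

    ∮_C P dx + Q dy = ∬_D (∂Q/∂x - ∂P/∂y) dA.

Here P = -18x^2y - 18y, Q = 18x, so

    ∂Q/∂x = 18,    ∂P/∂y = -18x^2 - 18,
    ∂Q/∂x - ∂P/∂y = 18x^2 + 36.

D is the region 0 ≤ x ≤ 1, 0 ≤ y ≤ 3. Evaluating the double integral:

    ∬_D (18x^2 + 36) dA = ∫_0^{1} ∫_0^{3} (18x^2 + 36) dy dx.

Inner (y from 0 to 3): 54x^2 + 108.
Outer (x from 0 to 1): 126.

Therefore ∮_C P dx + Q dy = 126.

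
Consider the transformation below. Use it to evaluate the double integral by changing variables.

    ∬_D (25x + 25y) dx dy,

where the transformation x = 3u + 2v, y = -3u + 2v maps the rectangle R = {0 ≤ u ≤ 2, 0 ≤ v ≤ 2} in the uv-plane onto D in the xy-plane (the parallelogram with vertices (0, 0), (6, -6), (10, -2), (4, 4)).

Compute the Jacobian determinant of (x, y) with respect to (u, v):

    ∂(x,y)/∂(u,v) = | 3  2 | = (3)(2) - (2)(-3) = 12.
                   | -3  2 |

Its absolute value is |J| = 12 (the area scaling factor).

Substituting x = 3u + 2v, y = -3u + 2v into the integrand,

    25x + 25y → 100v,

so the integral becomes

    ∬_R (100v) · |J| du dv = ∫_0^2 ∫_0^2 (1200v) dv du.

Inner (v): 2400.
Outer (u): 4800.

Therefore ∬_D (25x + 25y) dx dy = 4800.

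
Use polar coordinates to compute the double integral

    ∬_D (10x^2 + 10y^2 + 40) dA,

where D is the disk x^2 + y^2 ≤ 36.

The region D is 0 ≤ r ≤ 6, 0 ≤ θ ≤ 2π in polar coordinates, where x = r cos(θ), y = r sin(θ), and dA = r dr dθ.

Under the substitution, the integrand becomes 10r^2 + 40, so

    ∬_D (10x^2 + 10y^2 + 40) dA = ∫_{0}^{2π} ∫_{0}^{6} (10r^2 + 40) · r dr dθ.

Inner integral (in r): ∫_{0}^{6} (10r^2 + 40) · r dr = 3960.

Outer integral (in θ): ∫_{0}^{2π} (3960) dθ = 7920π.

Therefore ∬_D (10x^2 + 10y^2 + 40) dA = 7920π.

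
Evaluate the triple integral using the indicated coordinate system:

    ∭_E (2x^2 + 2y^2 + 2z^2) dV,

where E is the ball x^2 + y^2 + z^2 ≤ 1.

In spherical coordinates, x = ρ sin(φ) cos(θ), y = ρ sin(φ) sin(θ), z = ρ cos(φ), and dV = ρ^2 sin(φ) dρ dφ dθ.

The integrand becomes 2ρ^2, so

    ∭_E (2x^2 + 2y^2 + 2z^2) dV = ∫_{0}^{2π} ∫_{0}^{π} ∫_{0}^{1} (2ρ^2) · ρ^2 sin(φ) dρ dφ dθ.

Inner (ρ): 2sin(φ)/5.
Middle (φ): 4/5.
Outer (θ): 8π/5.

Therefore the triple integral equals 8π/5.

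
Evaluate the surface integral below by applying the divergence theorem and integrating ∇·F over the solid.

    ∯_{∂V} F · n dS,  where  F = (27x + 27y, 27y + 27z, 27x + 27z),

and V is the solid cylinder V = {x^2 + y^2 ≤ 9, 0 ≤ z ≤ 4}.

By the divergence theorem,

    ∯_{∂V} F · n dS = ∭_V (∇ · F) dV.

Compute the divergence:
    ∇ · F = ∂F_x/∂x + ∂F_y/∂y + ∂F_z/∂z = 27 + 27 + 27 = 81.

In cylindrical coordinates, x = r cos(θ), y = r sin(θ), z = z, dV = r dr dθ dz, with 0 ≤ r ≤ 3, 0 ≤ θ ≤ 2π, 0 ≤ z ≤ 4.

The integrand, after substitution and multiplying by the volume element, becomes (81) · r, so

    ∭_V (∇·F) dV = ∫_0^{2π} ∫_0^{3} ∫_0^{4} (81) · r dz dr dθ.

Inner (z from 0 to 4): 324r.
Middle (r from 0 to 3): 1458.
Outer (θ from 0 to 2π): 2916π.

Therefore ∯_{∂V} F · n dS = 2916π.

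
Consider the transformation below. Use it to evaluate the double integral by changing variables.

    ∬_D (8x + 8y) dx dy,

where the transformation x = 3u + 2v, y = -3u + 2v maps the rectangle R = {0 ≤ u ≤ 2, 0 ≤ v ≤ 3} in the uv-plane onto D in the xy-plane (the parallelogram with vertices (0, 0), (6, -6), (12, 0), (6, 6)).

Compute the Jacobian determinant of (x, y) with respect to (u, v):

    ∂(x,y)/∂(u,v) = | 3  2 | = (3)(2) - (2)(-3) = 12.
                   | -3  2 |

Its absolute value is |J| = 12 (the area scaling factor).

Substituting x = 3u + 2v, y = -3u + 2v into the integrand,

    8x + 8y → 32v,

so the integral becomes

    ∬_R (32v) · |J| du dv = ∫_0^2 ∫_0^3 (384v) dv du.

Inner (v): 1728.
Outer (u): 3456.

Therefore ∬_D (8x + 8y) dx dy = 3456.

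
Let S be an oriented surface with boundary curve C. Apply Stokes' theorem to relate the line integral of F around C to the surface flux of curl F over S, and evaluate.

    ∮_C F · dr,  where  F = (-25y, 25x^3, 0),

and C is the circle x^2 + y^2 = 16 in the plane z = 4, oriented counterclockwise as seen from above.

Let S be the flat disk x^2 + y^2 ≤ 16 in the plane z = 4, with upward unit normal n̂ = ẑ. By Stokes' theorem,

    ∮_C F · dr = ∬_S (∇ × F) · n̂ dS = ∬_D (curl F)_z dA,

where D is the disk x^2 + y^2 ≤ 16.

Compute the curl of F = (-25y, 25x^3, 0):
    (∇ × F)_x = ∂F_z/∂y - ∂F_y/∂z = 0,
    (∇ × F)_y = ∂F_x/∂z - ∂F_z/∂x = 0,
    (∇ × F)_z = ∂F_y/∂x - ∂F_x/∂y = 75x^2 + 25.

On z = 4, (curl F)_z = 75x^2 + 25.

Convert to polar (x = r cos θ, y = r sin θ, dA = r dr dθ); the integrand becomes 75r^2cos(θ)^2 + 25, so

    ∬_D (curl F)_z dA = ∫_0^{2π} ∫_0^{4} (75r^2cos(θ)^2 + 25) · r dr dθ.

Inner (r from 0 to 4): 4800cos(θ)^2 + 200.
Outer (θ from 0 to 2π): 5200π.

Therefore ∮_C F · dr = 5200π.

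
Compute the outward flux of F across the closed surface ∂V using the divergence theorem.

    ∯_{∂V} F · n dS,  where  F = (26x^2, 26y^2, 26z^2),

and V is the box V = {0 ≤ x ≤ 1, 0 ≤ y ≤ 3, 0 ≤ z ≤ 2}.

By the divergence theorem,

    ∯_{∂V} F · n dS = ∭_V (∇ · F) dV.

Compute the divergence:
    ∇ · F = ∂F_x/∂x + ∂F_y/∂y + ∂F_z/∂z = 52x + 52y + 52z.

V is a rectangular box, so dV = dx dy dz with 0 ≤ x ≤ 1, 0 ≤ y ≤ 3, 0 ≤ z ≤ 2.

Integrate (52x + 52y + 52z) over V as an iterated integral:

    ∭_V (∇·F) dV = ∫_0^{1} ∫_0^{3} ∫_0^{2} (52x + 52y + 52z) dz dy dx.

Inner (z from 0 to 2): 104x + 104y + 104.
Middle (y from 0 to 3): 312x + 780.
Outer (x from 0 to 1): 936.

Therefore ∯_{∂V} F · n dS = 936.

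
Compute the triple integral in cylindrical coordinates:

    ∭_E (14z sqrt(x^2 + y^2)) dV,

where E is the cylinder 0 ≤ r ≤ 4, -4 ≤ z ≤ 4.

In cylindrical coordinates, x = r cos(θ), y = r sin(θ), z = z, and dV = r dr dθ dz.

The integrand becomes 14r z, so

    ∭_E (14z sqrt(x^2 + y^2)) dV = ∫_{0}^{2π} ∫_{0}^{4} ∫_{-4}^{4} (14r z) · r dz dr dθ.

Inner (z): 0.
Middle (r from 0 to 4): 0.
Outer (θ): 0.

Therefore the triple integral equals 0.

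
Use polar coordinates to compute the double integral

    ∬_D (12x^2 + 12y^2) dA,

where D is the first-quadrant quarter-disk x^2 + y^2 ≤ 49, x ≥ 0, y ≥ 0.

The region D is 0 ≤ r ≤ 7, 0 ≤ θ ≤ π/2 in polar coordinates, where x = r cos(θ), y = r sin(θ), and dA = r dr dθ.

Under the substitution, the integrand becomes 12r^2, so

    ∬_D (12x^2 + 12y^2) dA = ∫_{0}^{π/2} ∫_{0}^{7} (12r^2) · r dr dθ.

Inner integral (in r): ∫_{0}^{7} (12r^2) · r dr = 7203.

Outer integral (in θ): ∫_{0}^{π/2} (7203) dθ = 7203π/2.

Therefore ∬_D (12x^2 + 12y^2) dA = 7203π/2.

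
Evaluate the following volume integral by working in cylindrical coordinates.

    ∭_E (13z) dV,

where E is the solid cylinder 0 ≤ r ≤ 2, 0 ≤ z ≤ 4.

In cylindrical coordinates, x = r cos(θ), y = r sin(θ), z = z, and dV = r dr dθ dz.

The integrand becomes 13z, so

    ∭_E (13z) dV = ∫_{0}^{2π} ∫_{0}^{2} ∫_{0}^{4} (13z) · r dz dr dθ.

Inner (z): 104r.
Middle (r from 0 to 2): 208.
Outer (θ): 416π.

Therefore the triple integral equals 416π.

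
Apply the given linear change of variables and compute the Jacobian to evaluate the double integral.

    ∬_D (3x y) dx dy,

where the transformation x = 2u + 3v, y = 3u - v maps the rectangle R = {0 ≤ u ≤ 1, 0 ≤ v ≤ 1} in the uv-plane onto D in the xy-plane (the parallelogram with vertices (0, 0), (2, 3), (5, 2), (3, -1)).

Compute the Jacobian determinant of (x, y) with respect to (u, v):

    ∂(x,y)/∂(u,v) = | 2  3 | = (2)(-1) - (3)(3) = -11.
                   | 3  -1 |

Its absolute value is |J| = 11 (the area scaling factor).

Substituting x = 2u + 3v, y = 3u - v into the integrand,

    3x y → 18u^2 + 21u v - 9v^2,

so the integral becomes

    ∬_R (18u^2 + 21u v - 9v^2) · |J| du dv = ∫_0^1 ∫_0^1 (198u^2 + 231u v - 99v^2) dv du.

Inner (v): 198u^2 + 231u/2 - 33.
Outer (u): 363/4.

Therefore ∬_D (3x y) dx dy = 363/4.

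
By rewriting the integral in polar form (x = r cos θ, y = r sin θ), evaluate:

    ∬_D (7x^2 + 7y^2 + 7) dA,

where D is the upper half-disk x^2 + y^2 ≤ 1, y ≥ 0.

The region D is 0 ≤ r ≤ 1, 0 ≤ θ ≤ π in polar coordinates, where x = r cos(θ), y = r sin(θ), and dA = r dr dθ.

Under the substitution, the integrand becomes 7r^2 + 7, so

    ∬_D (7x^2 + 7y^2 + 7) dA = ∫_{0}^{π} ∫_{0}^{1} (7r^2 + 7) · r dr dθ.

Inner integral (in r): ∫_{0}^{1} (7r^2 + 7) · r dr = 21/4.

Outer integral (in θ): ∫_{0}^{π} (21/4) dθ = 21π/4.

Therefore ∬_D (7x^2 + 7y^2 + 7) dA = 21π/4.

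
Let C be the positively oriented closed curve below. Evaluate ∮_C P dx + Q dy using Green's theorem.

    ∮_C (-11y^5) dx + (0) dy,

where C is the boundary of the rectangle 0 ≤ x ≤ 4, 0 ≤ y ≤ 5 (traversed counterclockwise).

Green's theorem converts the closed line integral into a double integral over the enclosed region D:

    ∮_C P dx + Q dy = ∬_D (∂Q/∂x - ∂P/∂y) dA.

Here P = -11y^5, Q = 0, so

    ∂Q/∂x = 0,    ∂P/∂y = -55y^4,
    ∂Q/∂x - ∂P/∂y = 55y^4.

D is the region 0 ≤ x ≤ 4, 0 ≤ y ≤ 5. Evaluating the double integral:

    ∬_D (55y^4) dA = ∫_0^{4} ∫_0^{5} (55y^4) dy dx.

Inner (y from 0 to 5): 34375.
Outer (x from 0 to 4): 137500.

Therefore ∮_C P dx + Q dy = 137500.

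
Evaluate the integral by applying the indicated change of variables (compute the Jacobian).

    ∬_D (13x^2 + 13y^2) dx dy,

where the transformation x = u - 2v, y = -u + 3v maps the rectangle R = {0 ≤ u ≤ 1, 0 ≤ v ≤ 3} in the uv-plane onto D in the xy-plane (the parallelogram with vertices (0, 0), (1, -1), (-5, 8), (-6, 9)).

Compute the Jacobian determinant of (x, y) with respect to (u, v):

    ∂(x,y)/∂(u,v) = | 1  -2 | = (1)(3) - (-2)(-1) = 1.
                   | -1  3 |

Its absolute value is |J| = 1 (the area scaling factor).

Substituting x = u - 2v, y = -u + 3v into the integrand,

    13x^2 + 13y^2 → 26u^2 - 130u v + 169v^2,

so the integral becomes

    ∬_R (26u^2 - 130u v + 169v^2) · |J| du dv = ∫_0^1 ∫_0^3 (26u^2 - 130u v + 169v^2) dv du.

Inner (v): 78u^2 - 585u + 1521.
Outer (u): 2509/2.

Therefore ∬_D (13x^2 + 13y^2) dx dy = 2509/2.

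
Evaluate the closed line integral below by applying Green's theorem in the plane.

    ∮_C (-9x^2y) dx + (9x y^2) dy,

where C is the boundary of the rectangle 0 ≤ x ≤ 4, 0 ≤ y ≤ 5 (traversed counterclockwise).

Green's theorem converts the closed line integral into a double integral over the enclosed region D:

    ∮_C P dx + Q dy = ∬_D (∂Q/∂x - ∂P/∂y) dA.

Here P = -9x^2y, Q = 9x y^2, so

    ∂Q/∂x = 9y^2,    ∂P/∂y = -9x^2,
    ∂Q/∂x - ∂P/∂y = 9x^2 + 9y^2.

D is the region 0 ≤ x ≤ 4, 0 ≤ y ≤ 5. Evaluating the double integral:

    ∬_D (9x^2 + 9y^2) dA = ∫_0^{4} ∫_0^{5} (9x^2 + 9y^2) dy dx.

Inner (y from 0 to 5): 45x^2 + 375.
Outer (x from 0 to 4): 2460.

Therefore ∮_C P dx + Q dy = 2460.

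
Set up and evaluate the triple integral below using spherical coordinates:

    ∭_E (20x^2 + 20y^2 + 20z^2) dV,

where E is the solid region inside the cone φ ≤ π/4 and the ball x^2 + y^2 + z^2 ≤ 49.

In spherical coordinates, x = ρ sin(φ) cos(θ), y = ρ sin(φ) sin(θ), z = ρ cos(φ), and dV = ρ^2 sin(φ) dρ dφ dθ.

The integrand becomes 20ρ^2, so

    ∭_E (20x^2 + 20y^2 + 20z^2) dV = ∫_{0}^{2π} ∫_{0}^{π/4} ∫_{0}^{7} (20ρ^2) · ρ^2 sin(φ) dρ dφ dθ.

Inner (ρ): 67228sin(φ).
Middle (φ): 67228 - 33614sqrt(2).
Outer (θ): 67228π (2 - sqrt(2)).

Therefore the triple integral equals 67228π (2 - sqrt(2)).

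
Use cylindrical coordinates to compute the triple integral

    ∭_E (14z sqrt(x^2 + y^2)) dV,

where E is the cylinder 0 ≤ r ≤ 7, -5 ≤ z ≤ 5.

In cylindrical coordinates, x = r cos(θ), y = r sin(θ), z = z, and dV = r dr dθ dz.

The integrand becomes 14r z, so

    ∭_E (14z sqrt(x^2 + y^2)) dV = ∫_{0}^{2π} ∫_{0}^{7} ∫_{-5}^{5} (14r z) · r dz dr dθ.

Inner (z): 0.
Middle (r from 0 to 7): 0.
Outer (θ): 0.

Therefore the triple integral equals 0.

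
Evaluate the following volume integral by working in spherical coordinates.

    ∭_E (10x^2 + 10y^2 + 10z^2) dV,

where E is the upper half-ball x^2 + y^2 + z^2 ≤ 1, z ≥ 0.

In spherical coordinates, x = ρ sin(φ) cos(θ), y = ρ sin(φ) sin(θ), z = ρ cos(φ), and dV = ρ^2 sin(φ) dρ dφ dθ.

The integrand becomes 10ρ^2, so

    ∭_E (10x^2 + 10y^2 + 10z^2) dV = ∫_{0}^{2π} ∫_{0}^{π/2} ∫_{0}^{1} (10ρ^2) · ρ^2 sin(φ) dρ dφ dθ.

Inner (ρ): 2sin(φ).
Middle (φ): 2.
Outer (θ): 4π.

Therefore the triple integral equals 4π.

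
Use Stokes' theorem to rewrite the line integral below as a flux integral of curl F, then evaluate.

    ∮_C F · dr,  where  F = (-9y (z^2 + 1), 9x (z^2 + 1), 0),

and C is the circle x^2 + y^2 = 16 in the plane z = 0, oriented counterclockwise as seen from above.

Let S be the flat disk x^2 + y^2 ≤ 16 in the plane z = 0, with upward unit normal n̂ = ẑ. By Stokes' theorem,

    ∮_C F · dr = ∬_S (∇ × F) · n̂ dS = ∬_D (curl F)_z dA,

where D is the disk x^2 + y^2 ≤ 16.

Compute the curl of F = (-9y (z^2 + 1), 9x (z^2 + 1), 0):
    (∇ × F)_x = ∂F_z/∂y - ∂F_y/∂z = -18x z,
    (∇ × F)_y = ∂F_x/∂z - ∂F_z/∂x = -18y z,
    (∇ × F)_z = ∂F_y/∂x - ∂F_x/∂y = 18z^2 + 18.

On z = 0, (curl F)_z = 18.

Convert to polar (x = r cos θ, y = r sin θ, dA = r dr dθ); the integrand becomes 18, so

    ∬_D (curl F)_z dA = ∫_0^{2π} ∫_0^{4} (18) · r dr dθ.

Inner (r from 0 to 4): 144.
Outer (θ from 0 to 2π): 288π.

Therefore ∮_C F · dr = 288π.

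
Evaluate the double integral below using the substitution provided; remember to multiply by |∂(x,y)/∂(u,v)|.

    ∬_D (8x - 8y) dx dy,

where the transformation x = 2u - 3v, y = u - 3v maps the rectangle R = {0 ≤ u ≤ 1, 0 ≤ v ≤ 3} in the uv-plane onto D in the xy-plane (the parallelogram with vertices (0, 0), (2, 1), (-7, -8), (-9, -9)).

Compute the Jacobian determinant of (x, y) with respect to (u, v):

    ∂(x,y)/∂(u,v) = | 2  -3 | = (2)(-3) - (-3)(1) = -3.
                   | 1  -3 |

Its absolute value is |J| = 3 (the area scaling factor).

Substituting x = 2u - 3v, y = u - 3v into the integrand,

    8x - 8y → 8u,

so the integral becomes

    ∬_R (8u) · |J| du dv = ∫_0^1 ∫_0^3 (24u) dv du.

Inner (v): 72u.
Outer (u): 36.

Therefore ∬_D (8x - 8y) dx dy = 36.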